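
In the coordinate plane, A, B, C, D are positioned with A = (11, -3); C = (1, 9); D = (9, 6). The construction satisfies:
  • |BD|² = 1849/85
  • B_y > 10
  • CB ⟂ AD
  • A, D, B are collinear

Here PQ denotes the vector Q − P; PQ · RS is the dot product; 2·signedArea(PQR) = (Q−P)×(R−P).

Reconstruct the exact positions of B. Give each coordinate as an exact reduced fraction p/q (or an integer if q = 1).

B = (679/85, 897/85)

1. B_x = 679/85  [A, D, B are collinear ∩ CB ⟂ AD]
2. B_y = 897/85  [A, D, B are collinear ∩ CB ⟂ AD]
   → B = (679/85, 897/85)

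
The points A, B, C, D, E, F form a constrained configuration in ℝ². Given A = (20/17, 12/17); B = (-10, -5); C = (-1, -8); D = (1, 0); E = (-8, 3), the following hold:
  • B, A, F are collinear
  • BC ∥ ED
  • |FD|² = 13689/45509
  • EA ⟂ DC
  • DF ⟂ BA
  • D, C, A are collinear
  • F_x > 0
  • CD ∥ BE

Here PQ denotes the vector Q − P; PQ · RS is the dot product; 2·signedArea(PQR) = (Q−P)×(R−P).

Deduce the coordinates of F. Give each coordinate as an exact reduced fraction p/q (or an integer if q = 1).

F = (34160/45509, 22230/45509)

1. F_x = 34160/45509  [B, A, F are collinear ∩ DF ⟂ BA]
2. F_y = 22230/45509  [B, A, F are collinear ∩ DF ⟂ BA]
   → F = (34160/45509, 22230/45509)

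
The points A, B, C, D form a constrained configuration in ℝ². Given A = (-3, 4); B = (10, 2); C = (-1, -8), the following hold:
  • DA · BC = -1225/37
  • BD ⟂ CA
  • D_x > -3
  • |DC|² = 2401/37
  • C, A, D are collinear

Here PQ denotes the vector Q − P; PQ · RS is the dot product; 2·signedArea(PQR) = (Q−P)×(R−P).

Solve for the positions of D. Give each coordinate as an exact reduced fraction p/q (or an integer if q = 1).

1. D_x = -86/37  [C, A, D are collinear ∩ BD ⟂ CA]
2. D_y = -2/37  [C, A, D are collinear ∩ BD ⟂ CA]
   → D = (-86/37, -2/37)

D = (-86/37, -2/37)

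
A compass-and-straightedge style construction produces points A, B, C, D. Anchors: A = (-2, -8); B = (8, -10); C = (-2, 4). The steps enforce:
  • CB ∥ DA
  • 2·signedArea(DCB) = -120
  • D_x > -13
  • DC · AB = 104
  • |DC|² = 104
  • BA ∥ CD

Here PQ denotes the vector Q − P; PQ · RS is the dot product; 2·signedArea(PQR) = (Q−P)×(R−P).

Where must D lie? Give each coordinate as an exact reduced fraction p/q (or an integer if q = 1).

D = (-12, 6)

1. D_x = -12  [CB ∥ DA ∩ BA ∥ CD]
2. D_y = 6  [CB ∥ DA ∩ BA ∥ CD]
   → D = (-12, 6)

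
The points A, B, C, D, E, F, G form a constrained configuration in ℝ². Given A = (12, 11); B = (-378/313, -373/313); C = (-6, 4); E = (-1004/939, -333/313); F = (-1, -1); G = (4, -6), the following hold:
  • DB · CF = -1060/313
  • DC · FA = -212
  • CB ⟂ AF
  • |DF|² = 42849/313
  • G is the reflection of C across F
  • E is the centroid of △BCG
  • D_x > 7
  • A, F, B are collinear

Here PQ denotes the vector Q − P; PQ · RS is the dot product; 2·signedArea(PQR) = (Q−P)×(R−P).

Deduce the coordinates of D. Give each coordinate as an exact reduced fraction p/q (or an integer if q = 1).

D = (2378/313, 2171/313)

1. D_x = 2378/313  [DC · FA = -212 ∩ DB · CF = -1060/313]
2. D_y = 2171/313  [DC · FA = -212 ∩ DB · CF = -1060/313]
   → D = (2378/313, 2171/313)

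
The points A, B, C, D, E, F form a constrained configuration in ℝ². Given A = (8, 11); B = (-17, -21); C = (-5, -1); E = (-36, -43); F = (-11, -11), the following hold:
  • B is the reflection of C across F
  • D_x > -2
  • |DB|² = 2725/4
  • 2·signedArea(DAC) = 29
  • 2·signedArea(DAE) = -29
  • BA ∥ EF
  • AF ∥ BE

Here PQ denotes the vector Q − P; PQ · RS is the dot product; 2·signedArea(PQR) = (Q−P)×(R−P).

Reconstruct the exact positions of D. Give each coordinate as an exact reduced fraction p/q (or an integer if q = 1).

D = (-3/2, 0)

1. D_x = -3/2  [2·signedArea(DAC) = 29 ∩ 2·signedArea(DAE) = -29]
2. D_y = 0  [2·signedArea(DAC) = 29 ∩ 2·signedArea(DAE) = -29]
   → D = (-3/2, 0)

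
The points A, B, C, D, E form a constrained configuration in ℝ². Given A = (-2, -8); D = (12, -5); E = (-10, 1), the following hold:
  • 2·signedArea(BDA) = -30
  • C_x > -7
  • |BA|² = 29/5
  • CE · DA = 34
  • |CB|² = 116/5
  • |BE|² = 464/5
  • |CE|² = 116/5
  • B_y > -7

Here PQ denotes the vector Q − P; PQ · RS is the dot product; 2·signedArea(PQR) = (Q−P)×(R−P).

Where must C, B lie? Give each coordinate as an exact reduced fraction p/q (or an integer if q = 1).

B = (-18/5, -31/5)
C = (-34/5, -13/5)

1. C_x = -34/5  [line 14·x + 3·y + 103 = 0 ∩ |CE|² = 116/5]
2. C_y = -13/5  [line 14·x + 3·y + 103 = 0 ∩ |CE|² = 116/5]
   → C = (-34/5, -13/5)
3. B_x = -18/5  [line 3·x + -14·y + -76 = 0 ∩ |CB|² = 116/5]
4. B_y = -31/5  [line 3·x + -14·y + -76 = 0 ∩ |CB|² = 116/5]
   → B = (-18/5, -31/5)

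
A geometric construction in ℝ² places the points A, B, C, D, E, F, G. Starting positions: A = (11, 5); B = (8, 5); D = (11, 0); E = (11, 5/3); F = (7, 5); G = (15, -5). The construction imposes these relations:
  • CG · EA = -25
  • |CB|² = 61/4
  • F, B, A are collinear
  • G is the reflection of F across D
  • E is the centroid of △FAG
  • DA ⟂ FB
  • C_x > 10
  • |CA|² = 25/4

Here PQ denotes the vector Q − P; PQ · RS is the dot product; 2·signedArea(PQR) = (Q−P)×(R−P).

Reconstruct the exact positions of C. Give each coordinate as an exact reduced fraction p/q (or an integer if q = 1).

C = (11, 5/2)

1. C_y = 5/2  [CG · EA = -25]
2. C_x = 11  [|CB|² = 61/4]
   → C = (11, 5/2)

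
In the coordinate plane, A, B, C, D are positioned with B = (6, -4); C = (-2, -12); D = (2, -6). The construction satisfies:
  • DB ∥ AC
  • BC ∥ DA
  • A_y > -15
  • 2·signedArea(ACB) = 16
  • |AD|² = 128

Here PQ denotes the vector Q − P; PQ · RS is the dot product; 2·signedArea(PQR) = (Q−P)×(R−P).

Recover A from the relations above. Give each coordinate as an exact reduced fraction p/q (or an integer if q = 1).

1. A_x = -6  [DB ∥ AC ∩ BC ∥ DA]
2. A_y = -14  [DB ∥ AC ∩ BC ∥ DA]
   → A = (-6, -14)

A = (-6, -14)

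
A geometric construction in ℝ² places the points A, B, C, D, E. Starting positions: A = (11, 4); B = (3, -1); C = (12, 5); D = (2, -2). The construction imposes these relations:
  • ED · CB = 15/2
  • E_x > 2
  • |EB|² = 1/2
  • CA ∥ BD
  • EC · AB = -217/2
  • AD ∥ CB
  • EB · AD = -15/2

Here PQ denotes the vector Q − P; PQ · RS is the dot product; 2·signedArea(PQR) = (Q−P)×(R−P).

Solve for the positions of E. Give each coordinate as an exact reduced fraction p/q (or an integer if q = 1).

1. E_x = 5/2  [ED · CB = 15/2 ∩ EC · AB = -217/2]
2. E_y = -3/2  [ED · CB = 15/2 ∩ EC · AB = -217/2]
   → E = (5/2, -3/2)

E = (5/2, -3/2)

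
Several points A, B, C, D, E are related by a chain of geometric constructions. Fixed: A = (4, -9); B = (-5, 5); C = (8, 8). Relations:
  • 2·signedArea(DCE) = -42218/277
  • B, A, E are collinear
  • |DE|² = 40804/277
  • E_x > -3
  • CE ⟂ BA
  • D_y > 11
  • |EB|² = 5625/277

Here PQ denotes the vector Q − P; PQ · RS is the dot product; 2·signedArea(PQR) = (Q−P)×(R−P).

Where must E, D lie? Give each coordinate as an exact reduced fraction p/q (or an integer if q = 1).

D = (-2528/277, 3163/277)
E = (-710/277, 335/277)

1. E_x = -710/277  [B, A, E are collinear ∩ CE ⟂ BA]
2. E_y = 335/277  [B, A, E are collinear ∩ CE ⟂ BA]
   → E = (-710/277, 335/277)
3. D_x = -2528/277  [line 1881/277·x + -2926/277·y + 50578/277 = 0 ∩ |DE|² = 40804/277]
4. D_y = 3163/277  [line 1881/277·x + -2926/277·y + 50578/277 = 0 ∩ |DE|² = 40804/277]
   → D = (-2528/277, 3163/277)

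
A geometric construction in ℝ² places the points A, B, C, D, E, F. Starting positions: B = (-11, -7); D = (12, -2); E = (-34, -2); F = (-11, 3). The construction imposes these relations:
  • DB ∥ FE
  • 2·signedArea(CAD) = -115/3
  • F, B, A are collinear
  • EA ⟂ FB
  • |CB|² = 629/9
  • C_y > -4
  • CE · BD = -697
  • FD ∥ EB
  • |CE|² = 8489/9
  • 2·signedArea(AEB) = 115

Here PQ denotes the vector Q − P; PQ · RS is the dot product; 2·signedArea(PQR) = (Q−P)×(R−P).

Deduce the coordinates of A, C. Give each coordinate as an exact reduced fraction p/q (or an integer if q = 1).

A = (-11, -2)
C = (-10/3, -11/3)

1. A_x = -11  [F, B, A are collinear ∩ EA ⟂ FB]
2. A_y = -2  [F, B, A are collinear ∩ EA ⟂ FB]
   → A = (-11, -2)
3. C_x = -10/3  [2·signedArea(CAD) = -115/3 ∩ CE · BD = -697]
4. C_y = -11/3  [2·signedArea(CAD) = -115/3 ∩ CE · BD = -697]
   → C = (-10/3, -11/3)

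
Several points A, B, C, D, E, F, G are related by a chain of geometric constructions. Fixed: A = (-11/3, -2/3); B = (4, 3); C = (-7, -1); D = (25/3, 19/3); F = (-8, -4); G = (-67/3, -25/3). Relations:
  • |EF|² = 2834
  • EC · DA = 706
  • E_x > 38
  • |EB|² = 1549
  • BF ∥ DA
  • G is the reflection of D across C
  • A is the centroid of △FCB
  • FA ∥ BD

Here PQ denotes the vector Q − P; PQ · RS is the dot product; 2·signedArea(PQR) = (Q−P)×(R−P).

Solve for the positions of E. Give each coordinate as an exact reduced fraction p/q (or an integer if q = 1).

E = (39, 21)

1. E_x = 39  [line 12·x + 7·y + -615 = 0 ∩ |EB|² = 1549]
2. E_y = 21  [line 12·x + 7·y + -615 = 0 ∩ |EB|² = 1549]
   → E = (39, 21)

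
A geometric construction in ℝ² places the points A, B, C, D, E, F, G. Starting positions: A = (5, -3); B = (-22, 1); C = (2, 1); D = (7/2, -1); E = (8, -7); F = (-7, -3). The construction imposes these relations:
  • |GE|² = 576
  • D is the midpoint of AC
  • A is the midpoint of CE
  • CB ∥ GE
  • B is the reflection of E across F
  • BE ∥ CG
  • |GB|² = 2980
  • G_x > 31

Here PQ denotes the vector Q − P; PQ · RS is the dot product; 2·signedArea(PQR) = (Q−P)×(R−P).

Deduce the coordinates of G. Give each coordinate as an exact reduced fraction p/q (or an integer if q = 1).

G = (32, -7)

1. G_x = 32  [CB ∥ GE ∩ BE ∥ CG]
2. G_y = -7  [CB ∥ GE ∩ BE ∥ CG]
   → G = (32, -7)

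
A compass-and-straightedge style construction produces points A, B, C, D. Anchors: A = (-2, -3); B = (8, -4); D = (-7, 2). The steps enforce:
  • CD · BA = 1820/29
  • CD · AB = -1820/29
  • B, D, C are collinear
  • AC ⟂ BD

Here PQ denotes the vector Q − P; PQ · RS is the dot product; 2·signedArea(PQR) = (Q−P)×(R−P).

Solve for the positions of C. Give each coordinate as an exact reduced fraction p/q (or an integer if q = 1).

1. C_x = -28/29  [B, D, C are collinear ∩ AC ⟂ BD]
2. C_y = -12/29  [B, D, C are collinear ∩ AC ⟂ BD]
   → C = (-28/29, -12/29)

C = (-28/29, -12/29)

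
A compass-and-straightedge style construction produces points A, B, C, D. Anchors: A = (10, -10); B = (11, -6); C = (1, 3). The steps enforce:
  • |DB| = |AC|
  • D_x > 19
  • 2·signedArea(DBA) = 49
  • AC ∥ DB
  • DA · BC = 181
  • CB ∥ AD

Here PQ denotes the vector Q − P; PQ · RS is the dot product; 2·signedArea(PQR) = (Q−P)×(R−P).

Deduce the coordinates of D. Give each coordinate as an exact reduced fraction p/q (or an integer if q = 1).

1. D_x = 20  [AC ∥ DB ∩ CB ∥ AD]
2. D_y = -19  [AC ∥ DB ∩ CB ∥ AD]
   → D = (20, -19)

D = (20, -19)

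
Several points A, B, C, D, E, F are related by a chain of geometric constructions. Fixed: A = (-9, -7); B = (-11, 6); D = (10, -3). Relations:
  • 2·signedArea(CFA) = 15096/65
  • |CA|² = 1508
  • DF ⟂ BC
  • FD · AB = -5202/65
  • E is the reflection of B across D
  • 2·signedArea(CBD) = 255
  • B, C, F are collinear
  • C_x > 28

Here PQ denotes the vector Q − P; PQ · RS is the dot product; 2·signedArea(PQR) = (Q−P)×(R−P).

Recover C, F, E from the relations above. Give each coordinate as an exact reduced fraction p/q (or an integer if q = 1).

1. C_x = 29  [line 9·x + 21·y + -282 = 0 ∩ |CA|² = 1508]
2. C_y = 1  [line 9·x + 21·y + -282 = 0 ∩ |CA|² = 1508]
   → C = (29, 1)
3. F_x = 701/65  [B, C, F are collinear ∩ DF ⟂ BC]
4. F_y = 213/65  [B, C, F are collinear ∩ DF ⟂ BC]
   → F = (701/65, 213/65)
5. E_x = 31  [E is the reflection of B across D]
6. E_y = -12  [E is the reflection of B across D]
   → E = (31, -12)

C = (29, 1)
E = (31, -12)
F = (701/65, 213/65)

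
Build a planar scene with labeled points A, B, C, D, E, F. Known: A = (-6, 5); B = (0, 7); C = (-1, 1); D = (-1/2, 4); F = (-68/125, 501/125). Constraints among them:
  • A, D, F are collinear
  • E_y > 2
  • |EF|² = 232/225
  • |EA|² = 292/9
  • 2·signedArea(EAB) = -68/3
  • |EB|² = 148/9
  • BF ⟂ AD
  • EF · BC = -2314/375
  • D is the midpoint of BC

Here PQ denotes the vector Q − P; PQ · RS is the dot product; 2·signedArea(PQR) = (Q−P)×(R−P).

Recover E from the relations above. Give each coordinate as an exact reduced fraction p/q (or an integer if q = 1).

E = (-2/3, 3)

1. E_x = -2/3  [2·signedArea(EAB) = -68/3 ∩ EF · BC = -2314/375]
2. E_y = 3  [2·signedArea(EAB) = -68/3 ∩ EF · BC = -2314/375]
   → E = (-2/3, 3)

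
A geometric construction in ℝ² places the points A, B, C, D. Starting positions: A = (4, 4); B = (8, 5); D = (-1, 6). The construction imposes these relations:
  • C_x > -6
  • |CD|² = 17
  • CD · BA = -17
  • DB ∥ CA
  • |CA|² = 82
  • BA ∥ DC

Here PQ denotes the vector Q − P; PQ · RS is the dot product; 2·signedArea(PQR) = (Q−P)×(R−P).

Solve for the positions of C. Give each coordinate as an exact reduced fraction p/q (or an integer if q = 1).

C = (-5, 5)

1. C_x = -5  [DB ∥ CA ∩ BA ∥ DC]
2. C_y = 5  [DB ∥ CA ∩ BA ∥ DC]
   → C = (-5, 5)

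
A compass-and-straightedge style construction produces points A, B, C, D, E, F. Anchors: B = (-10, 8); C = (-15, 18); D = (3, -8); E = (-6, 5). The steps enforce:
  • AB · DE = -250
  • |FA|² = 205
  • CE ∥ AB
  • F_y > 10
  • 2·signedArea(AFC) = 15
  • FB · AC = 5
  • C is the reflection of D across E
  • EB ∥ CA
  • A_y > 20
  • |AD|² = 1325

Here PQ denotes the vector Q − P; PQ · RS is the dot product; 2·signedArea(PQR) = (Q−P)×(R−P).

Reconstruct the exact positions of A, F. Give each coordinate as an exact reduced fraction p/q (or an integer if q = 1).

A = (-19, 21)
F = (-48/5, 51/5)

1. A_x = -19  [CE ∥ AB ∩ EB ∥ CA]
2. A_y = 21  [CE ∥ AB ∩ EB ∥ CA]
   → A = (-19, 21)
3. F_x = -48/5  [FB · AC = 5 ∩ 2·signedArea(AFC) = 15]
4. F_y = 51/5  [FB · AC = 5 ∩ 2·signedArea(AFC) = 15]
   → F = (-48/5, 51/5)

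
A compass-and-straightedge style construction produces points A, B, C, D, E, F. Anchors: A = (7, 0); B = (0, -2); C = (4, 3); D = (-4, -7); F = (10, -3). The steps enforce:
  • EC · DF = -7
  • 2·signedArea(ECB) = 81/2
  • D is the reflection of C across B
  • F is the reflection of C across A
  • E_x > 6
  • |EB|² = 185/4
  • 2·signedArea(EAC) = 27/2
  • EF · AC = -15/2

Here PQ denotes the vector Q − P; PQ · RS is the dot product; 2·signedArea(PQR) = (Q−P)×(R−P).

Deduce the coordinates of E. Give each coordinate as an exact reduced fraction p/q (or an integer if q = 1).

E = (13/2, -4)

1. E_x = 13/2  [EF · AC = -15/2 ∩ 2·signedArea(ECB) = 81/2]
2. E_y = -4  [EF · AC = -15/2 ∩ 2·signedArea(ECB) = 81/2]
   → E = (13/2, -4)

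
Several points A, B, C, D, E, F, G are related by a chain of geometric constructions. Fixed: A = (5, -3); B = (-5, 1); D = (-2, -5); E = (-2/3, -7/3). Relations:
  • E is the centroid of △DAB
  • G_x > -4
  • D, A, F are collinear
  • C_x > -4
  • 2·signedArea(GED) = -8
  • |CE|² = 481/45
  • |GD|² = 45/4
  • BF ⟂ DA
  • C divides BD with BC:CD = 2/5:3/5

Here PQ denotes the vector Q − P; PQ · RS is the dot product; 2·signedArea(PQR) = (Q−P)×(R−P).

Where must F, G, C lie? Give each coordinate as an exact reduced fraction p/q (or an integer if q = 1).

1. F_x = -169/53  [D, A, F are collinear ∩ BF ⟂ DA]
2. F_y = -283/53  [D, A, F are collinear ∩ BF ⟂ DA]
   → F = (-169/53, -283/53)
3. G_x = -7/2  [line 8/3·x + -4/3·y + 20/3 = 0 ∩ |GD|² = 45/4]
4. G_y = -2  [line 8/3·x + -4/3·y + 20/3 = 0 ∩ |GD|² = 45/4]
   → G = (-7/2, -2)
5. C_x = -19/5  [C divides BD with BC:CD = 2/5:3/5]
6. C_y = -7/5  [C divides BD with BC:CD = 2/5:3/5]
   → C = (-19/5, -7/5)

C = (-19/5, -7/5)
F = (-169/53, -283/53)
G = (-7/2, -2)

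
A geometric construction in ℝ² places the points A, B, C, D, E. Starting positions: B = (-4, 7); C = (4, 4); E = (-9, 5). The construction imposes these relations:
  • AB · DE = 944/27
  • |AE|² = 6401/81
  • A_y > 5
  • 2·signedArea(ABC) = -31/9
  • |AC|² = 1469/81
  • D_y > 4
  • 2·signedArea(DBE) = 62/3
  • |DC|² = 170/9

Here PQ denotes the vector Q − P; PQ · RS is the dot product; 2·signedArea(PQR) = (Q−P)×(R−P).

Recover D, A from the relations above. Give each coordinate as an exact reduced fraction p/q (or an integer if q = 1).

A = (-1/9, 46/9)
D = (-1/3, 13/3)

1. A_x = -1/9  [line 3·x + 8·y + -365/9 = 0 ∩ |AC|² = 1469/81]
2. A_y = 46/9  [line 3·x + 8·y + -365/9 = 0 ∩ |AC|² = 1469/81]
   → A = (-1/9, 46/9)
3. D_x = -1/3  [2·signedArea(DBE) = 62/3 ∩ AB · DE = 944/27]
4. D_y = 13/3  [2·signedArea(DBE) = 62/3 ∩ AB · DE = 944/27]
   → D = (-1/3, 13/3)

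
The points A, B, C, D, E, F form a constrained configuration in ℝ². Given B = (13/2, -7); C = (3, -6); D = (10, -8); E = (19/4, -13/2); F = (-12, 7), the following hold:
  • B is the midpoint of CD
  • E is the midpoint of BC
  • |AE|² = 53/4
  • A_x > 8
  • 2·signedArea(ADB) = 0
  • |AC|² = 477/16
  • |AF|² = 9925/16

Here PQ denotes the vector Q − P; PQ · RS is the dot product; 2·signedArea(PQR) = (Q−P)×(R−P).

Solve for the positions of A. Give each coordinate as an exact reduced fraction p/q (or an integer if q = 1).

A = (33/4, -15/2)

1. A_x = 33/4  [line -1·x + -7/2·y + -18 = 0 ∩ |AE|² = 53/4]
2. A_y = -15/2  [line -1·x + -7/2·y + -18 = 0 ∩ |AE|² = 53/4]
   → A = (33/4, -15/2)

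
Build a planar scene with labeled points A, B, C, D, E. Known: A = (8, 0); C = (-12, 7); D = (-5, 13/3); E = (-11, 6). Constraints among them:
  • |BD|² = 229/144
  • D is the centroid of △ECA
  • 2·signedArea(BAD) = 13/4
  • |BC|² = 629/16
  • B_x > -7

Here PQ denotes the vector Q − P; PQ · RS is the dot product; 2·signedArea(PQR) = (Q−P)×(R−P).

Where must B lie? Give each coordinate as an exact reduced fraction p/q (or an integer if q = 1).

1. B_x = -25/4  [line -13/3·x + -13·y + 377/12 = 0 ∩ |BC|² = 629/16]
2. B_y = 9/2  [line -13/3·x + -13·y + 377/12 = 0 ∩ |BC|² = 629/16]
   → B = (-25/4, 9/2)

B = (-25/4, 9/2)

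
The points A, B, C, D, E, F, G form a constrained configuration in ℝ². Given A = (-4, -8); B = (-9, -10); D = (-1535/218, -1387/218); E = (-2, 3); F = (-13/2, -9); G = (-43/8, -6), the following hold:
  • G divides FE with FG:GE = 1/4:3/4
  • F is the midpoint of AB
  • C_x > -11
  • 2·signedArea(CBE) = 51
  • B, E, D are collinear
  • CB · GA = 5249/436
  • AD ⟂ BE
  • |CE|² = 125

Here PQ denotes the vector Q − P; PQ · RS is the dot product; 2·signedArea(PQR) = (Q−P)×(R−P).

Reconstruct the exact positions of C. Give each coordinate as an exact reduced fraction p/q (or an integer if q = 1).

1. C_x = -1099/109  [CB · GA = 5249/436 ∩ 2·signedArea(CBE) = 51]
2. C_y = -515/109  [CB · GA = 5249/436 ∩ 2·signedArea(CBE) = 51]
   → C = (-1099/109, -515/109)

C = (-1099/109, -515/109)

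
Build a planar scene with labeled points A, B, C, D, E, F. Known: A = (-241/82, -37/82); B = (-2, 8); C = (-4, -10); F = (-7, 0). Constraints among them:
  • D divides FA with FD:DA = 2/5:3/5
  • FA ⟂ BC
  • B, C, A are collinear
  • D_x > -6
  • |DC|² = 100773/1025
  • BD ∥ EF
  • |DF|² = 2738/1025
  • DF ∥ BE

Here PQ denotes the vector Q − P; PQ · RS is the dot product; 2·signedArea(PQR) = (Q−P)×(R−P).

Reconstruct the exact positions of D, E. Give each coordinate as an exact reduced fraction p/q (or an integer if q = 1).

1. D_x = -1102/205  [D divides FA with FD:DA = 2/5:3/5]
2. D_y = -37/205  [D divides FA with FD:DA = 2/5:3/5]
   → D = (-1102/205, -37/205)
3. E_x = -743/205  [BD ∥ EF ∩ DF ∥ BE]
4. E_y = 1677/205  [BD ∥ EF ∩ DF ∥ BE]
   → E = (-743/205, 1677/205)

D = (-1102/205, -37/205)
E = (-743/205, 1677/205)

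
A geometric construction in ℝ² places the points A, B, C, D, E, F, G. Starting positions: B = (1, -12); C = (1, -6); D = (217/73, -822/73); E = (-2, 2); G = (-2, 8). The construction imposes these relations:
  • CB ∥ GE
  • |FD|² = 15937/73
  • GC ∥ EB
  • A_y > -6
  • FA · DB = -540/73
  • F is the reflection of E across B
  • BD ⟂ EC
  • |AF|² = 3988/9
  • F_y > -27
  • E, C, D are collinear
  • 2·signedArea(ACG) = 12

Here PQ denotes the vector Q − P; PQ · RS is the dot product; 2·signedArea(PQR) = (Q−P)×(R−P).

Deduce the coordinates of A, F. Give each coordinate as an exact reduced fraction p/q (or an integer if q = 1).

1. F_x = 4  [F is the reflection of E across B]
2. F_y = -26  [F is the reflection of E across B]
   → F = (4, -26)
3. A_x = 0  [2·signedArea(ACG) = 12 ∩ FA · DB = -540/73]
4. A_y = -16/3  [2·signedArea(ACG) = 12 ∩ FA · DB = -540/73]
   → A = (0, -16/3)

A = (0, -16/3)
F = (4, -26)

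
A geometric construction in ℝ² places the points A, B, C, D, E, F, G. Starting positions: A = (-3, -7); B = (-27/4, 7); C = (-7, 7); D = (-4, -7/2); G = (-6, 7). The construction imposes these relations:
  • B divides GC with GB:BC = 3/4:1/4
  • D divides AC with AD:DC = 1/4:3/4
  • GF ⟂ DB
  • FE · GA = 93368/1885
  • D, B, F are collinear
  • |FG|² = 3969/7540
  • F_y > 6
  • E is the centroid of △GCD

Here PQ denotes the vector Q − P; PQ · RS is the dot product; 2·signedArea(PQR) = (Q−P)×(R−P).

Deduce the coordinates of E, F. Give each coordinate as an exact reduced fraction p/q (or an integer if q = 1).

1. E_x = -17/3  [E is the centroid of △GCD]
2. E_y = 7/2  [E is the centroid of △GCD]
   → E = (-17/3, 7/2)
3. F_x = -12633/1885  [D, B, F are collinear ∩ GF ⟂ DB]
4. F_y = 25697/3770  [D, B, F are collinear ∩ GF ⟂ DB]
   → F = (-12633/1885, 25697/3770)

E = (-17/3, 7/2)
F = (-12633/1885, 25697/3770)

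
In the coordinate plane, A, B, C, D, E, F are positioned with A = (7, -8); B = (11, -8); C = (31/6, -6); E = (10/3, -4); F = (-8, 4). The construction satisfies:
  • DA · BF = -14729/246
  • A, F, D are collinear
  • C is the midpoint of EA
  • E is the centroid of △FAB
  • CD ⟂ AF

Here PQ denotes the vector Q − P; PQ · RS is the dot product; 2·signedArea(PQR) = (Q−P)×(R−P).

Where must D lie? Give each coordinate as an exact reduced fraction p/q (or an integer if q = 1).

D = (1207/246, -778/123)

1. D_x = 1207/246  [A, F, D are collinear ∩ CD ⟂ AF]
2. D_y = -778/123  [A, F, D are collinear ∩ CD ⟂ AF]
   → D = (1207/246, -778/123)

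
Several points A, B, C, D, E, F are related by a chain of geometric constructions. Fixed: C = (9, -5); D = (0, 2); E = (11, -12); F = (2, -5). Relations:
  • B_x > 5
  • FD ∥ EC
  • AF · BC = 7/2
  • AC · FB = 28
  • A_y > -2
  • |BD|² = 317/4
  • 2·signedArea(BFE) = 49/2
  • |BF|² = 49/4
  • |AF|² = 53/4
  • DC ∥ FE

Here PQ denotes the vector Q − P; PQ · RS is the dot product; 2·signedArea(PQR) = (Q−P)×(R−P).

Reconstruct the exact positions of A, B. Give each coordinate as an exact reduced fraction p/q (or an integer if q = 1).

A = (1, -3/2)
B = (11/2, -5)

1. B_x = 11/2  [line 7·x + 9·y + 13/2 = 0 ∩ |BF|² = 49/4]
2. B_y = -5  [line 7·x + 9·y + 13/2 = 0 ∩ |BF|² = 49/4]
   → B = (11/2, -5)
3. A_x = 1  [AC · FB = 28]
4. A_y = -3/2  [|AF|² = 53/4]
   → A = (1, -3/2)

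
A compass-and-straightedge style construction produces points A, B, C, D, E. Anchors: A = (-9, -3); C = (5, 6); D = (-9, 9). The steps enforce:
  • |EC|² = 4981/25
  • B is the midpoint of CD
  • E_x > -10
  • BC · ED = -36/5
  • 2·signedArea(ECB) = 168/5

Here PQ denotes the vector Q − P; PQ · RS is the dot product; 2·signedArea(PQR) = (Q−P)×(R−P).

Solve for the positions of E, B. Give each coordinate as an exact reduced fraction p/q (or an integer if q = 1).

B = (-2, 15/2)
E = (-9, 21/5)

1. B_x = -2  [B is the midpoint of CD]
2. B_y = 15/2  [B is the midpoint of CD]
   → B = (-2, 15/2)
3. E_x = -9  [2·signedArea(ECB) = 168/5 ∩ BC · ED = -36/5]
4. E_y = 21/5  [2·signedArea(ECB) = 168/5 ∩ BC · ED = -36/5]
   → E = (-9, 21/5)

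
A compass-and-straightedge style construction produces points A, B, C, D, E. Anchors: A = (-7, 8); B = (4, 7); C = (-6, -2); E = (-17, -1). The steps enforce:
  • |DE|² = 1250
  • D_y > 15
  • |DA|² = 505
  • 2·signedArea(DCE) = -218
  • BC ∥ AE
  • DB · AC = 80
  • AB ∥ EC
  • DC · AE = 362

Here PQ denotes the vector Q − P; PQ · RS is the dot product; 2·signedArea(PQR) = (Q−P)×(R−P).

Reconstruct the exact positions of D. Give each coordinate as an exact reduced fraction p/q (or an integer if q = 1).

D = (14, 16)

1. D_x = 14  [2·signedArea(DCE) = -218 ∩ DB · AC = 80]
2. D_y = 16  [2·signedArea(DCE) = -218 ∩ DB · AC = 80]
   → D = (14, 16)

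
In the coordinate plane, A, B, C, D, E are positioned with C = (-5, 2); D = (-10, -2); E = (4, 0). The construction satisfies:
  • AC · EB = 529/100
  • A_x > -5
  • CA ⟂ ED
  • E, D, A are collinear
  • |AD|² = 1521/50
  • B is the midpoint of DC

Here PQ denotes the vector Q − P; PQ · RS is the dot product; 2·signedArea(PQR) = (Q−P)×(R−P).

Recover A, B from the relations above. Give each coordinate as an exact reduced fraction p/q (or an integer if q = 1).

1. A_x = -227/50  [E, D, A are collinear ∩ CA ⟂ ED]
2. A_y = -61/50  [E, D, A are collinear ∩ CA ⟂ ED]
   → A = (-227/50, -61/50)
3. B_x = -15/2  [B is the midpoint of DC]
4. B_y = 0  [B is the midpoint of DC]
   → B = (-15/2, 0)

A = (-227/50, -61/50)
B = (-15/2, 0)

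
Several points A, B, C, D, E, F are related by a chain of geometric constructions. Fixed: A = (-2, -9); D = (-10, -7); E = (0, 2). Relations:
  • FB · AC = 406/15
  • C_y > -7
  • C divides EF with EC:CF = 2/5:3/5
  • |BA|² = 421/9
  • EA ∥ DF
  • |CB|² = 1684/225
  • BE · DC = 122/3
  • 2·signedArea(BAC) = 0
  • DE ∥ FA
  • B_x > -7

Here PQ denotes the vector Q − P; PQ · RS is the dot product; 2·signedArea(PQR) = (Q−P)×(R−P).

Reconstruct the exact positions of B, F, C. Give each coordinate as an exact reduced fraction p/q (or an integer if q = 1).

B = (-20/3, -4)
C = (-24/5, -6)
F = (-12, -18)

1. F_x = -12  [DE ∥ FA ∩ EA ∥ DF]
2. F_y = -18  [DE ∥ FA ∩ EA ∥ DF]
   → F = (-12, -18)
3. C_x = -24/5  [C divides EF with EC:CF = 2/5:3/5]
4. C_y = -6  [C divides EF with EC:CF = 2/5:3/5]
   → C = (-24/5, -6)
5. B_x = -20/3  [2·signedArea(BAC) = 0 ∩ FB · AC = 406/15]
6. B_y = -4  [2·signedArea(BAC) = 0 ∩ FB · AC = 406/15]
   → B = (-20/3, -4)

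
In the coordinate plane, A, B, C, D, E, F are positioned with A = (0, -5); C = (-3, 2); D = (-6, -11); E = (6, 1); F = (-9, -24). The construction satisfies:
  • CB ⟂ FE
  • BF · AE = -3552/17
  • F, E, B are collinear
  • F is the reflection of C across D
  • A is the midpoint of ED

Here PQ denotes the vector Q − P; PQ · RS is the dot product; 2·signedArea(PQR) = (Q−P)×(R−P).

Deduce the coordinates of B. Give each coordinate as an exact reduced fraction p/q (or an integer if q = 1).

B = (69/17, -38/17)

1. B_x = 69/17  [F, E, B are collinear ∩ CB ⟂ FE]
2. B_y = -38/17  [F, E, B are collinear ∩ CB ⟂ FE]
   → B = (69/17, -38/17)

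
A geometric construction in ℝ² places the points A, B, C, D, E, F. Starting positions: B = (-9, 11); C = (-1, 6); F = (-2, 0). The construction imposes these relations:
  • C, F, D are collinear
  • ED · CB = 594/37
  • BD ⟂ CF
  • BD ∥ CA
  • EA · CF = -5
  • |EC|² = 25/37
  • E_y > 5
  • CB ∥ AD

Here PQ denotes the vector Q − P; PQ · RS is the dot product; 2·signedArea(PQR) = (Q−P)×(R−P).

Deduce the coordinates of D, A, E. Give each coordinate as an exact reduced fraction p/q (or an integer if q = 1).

A = (281/37, 169/37)
D = (-15/37, 354/37)
E = (-42/37, 192/37)

1. D_x = -15/37  [C, F, D are collinear ∩ BD ⟂ CF]
2. D_y = 354/37  [C, F, D are collinear ∩ BD ⟂ CF]
   → D = (-15/37, 354/37)
3. A_x = 281/37  [CB ∥ AD ∩ BD ∥ CA]
4. A_y = 169/37  [CB ∥ AD ∩ BD ∥ CA]
   → A = (281/37, 169/37)
5. E_x = -42/37  [ED · CB = 594/37 ∩ EA · CF = -5]
6. E_y = 192/37  [ED · CB = 594/37 ∩ EA · CF = -5]
   → E = (-42/37, 192/37)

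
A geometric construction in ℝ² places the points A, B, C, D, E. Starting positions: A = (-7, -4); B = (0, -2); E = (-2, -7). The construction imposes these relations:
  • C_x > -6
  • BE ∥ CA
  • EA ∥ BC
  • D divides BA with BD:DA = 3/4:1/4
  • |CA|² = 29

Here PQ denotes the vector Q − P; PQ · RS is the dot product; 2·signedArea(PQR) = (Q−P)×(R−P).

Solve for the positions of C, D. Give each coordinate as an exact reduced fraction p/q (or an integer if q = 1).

1. C_x = -5  [BE ∥ CA ∩ EA ∥ BC]
2. C_y = 1  [BE ∥ CA ∩ EA ∥ BC]
   → C = (-5, 1)
3. D_x = -21/4  [D divides BA with BD:DA = 3/4:1/4]
4. D_y = -7/2  [D divides BA with BD:DA = 3/4:1/4]
   → D = (-21/4, -7/2)

C = (-5, 1)
D = (-21/4, -7/2)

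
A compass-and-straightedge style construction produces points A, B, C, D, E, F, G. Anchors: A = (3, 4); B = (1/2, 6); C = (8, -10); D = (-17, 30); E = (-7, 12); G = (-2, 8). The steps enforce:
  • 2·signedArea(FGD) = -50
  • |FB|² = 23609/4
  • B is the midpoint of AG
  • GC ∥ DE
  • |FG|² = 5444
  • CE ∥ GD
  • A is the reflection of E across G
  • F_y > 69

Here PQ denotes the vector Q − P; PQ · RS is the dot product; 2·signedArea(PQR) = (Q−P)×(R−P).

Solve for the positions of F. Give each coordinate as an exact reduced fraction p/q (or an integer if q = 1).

F = (-42, 70)

1. F_x = -42  [line -22·x + -15·y + 126 = 0 ∩ |FB|² = 23609/4]
2. F_y = 70  [line -22·x + -15·y + 126 = 0 ∩ |FB|² = 23609/4]
   → F = (-42, 70)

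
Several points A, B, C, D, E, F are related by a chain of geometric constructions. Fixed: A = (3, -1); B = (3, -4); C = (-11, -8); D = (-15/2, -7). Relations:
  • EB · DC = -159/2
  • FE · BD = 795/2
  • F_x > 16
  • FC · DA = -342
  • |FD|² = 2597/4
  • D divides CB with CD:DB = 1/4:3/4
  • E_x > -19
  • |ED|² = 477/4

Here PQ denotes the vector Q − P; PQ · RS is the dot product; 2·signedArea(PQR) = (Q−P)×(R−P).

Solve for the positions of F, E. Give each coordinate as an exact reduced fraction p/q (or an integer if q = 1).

1. F_x = 17  [line -21/2·x + -6·y + 357/2 = 0 ∩ |FD|² = 2597/4]
2. F_y = 0  [line -21/2·x + -6·y + 357/2 = 0 ∩ |FD|² = 2597/4]
   → F = (17, 0)
3. E_x = -18  [line 7/2·x + 1·y + 73 = 0 ∩ |ED|² = 477/4]
4. E_y = -10  [line 7/2·x + 1·y + 73 = 0 ∩ |ED|² = 477/4]
   → E = (-18, -10)

E = (-18, -10)
F = (17, 0)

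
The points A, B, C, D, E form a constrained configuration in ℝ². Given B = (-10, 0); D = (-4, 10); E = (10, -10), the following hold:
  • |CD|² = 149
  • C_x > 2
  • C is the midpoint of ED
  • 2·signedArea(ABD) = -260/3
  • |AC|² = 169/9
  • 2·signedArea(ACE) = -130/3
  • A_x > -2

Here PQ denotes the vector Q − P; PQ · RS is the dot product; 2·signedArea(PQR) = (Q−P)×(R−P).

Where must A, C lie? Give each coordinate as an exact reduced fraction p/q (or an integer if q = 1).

A = (-4/3, 0)
C = (3, 0)

1. C_x = 3  [C is the midpoint of ED]
2. C_y = 0  [C is the midpoint of ED]
   → C = (3, 0)
3. A_x = -4/3  [2·signedArea(ABD) = -260/3 ∩ 2·signedArea(ACE) = -130/3]
4. A_y = 0  [2·signedArea(ABD) = -260/3 ∩ 2·signedArea(ACE) = -130/3]
   → A = (-4/3, 0)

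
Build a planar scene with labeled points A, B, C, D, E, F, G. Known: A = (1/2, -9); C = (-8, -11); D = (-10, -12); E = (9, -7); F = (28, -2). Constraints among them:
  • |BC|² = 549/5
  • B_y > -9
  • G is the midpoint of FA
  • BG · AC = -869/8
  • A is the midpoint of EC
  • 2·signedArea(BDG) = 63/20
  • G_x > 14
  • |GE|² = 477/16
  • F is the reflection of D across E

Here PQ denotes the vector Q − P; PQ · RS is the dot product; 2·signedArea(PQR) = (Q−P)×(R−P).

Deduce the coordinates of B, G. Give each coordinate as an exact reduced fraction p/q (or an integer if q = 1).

B = (11/5, -43/5)
G = (57/4, -11/2)

1. G_x = 57/4  [G is the midpoint of FA]
2. G_y = -11/2  [G is the midpoint of FA]
   → G = (57/4, -11/2)
3. B_x = 11/5  [BG · AC = -869/8 ∩ 2·signedArea(BDG) = 63/20]
4. B_y = -43/5  [BG · AC = -869/8 ∩ 2·signedArea(BDG) = 63/20]
   → B = (11/5, -43/5)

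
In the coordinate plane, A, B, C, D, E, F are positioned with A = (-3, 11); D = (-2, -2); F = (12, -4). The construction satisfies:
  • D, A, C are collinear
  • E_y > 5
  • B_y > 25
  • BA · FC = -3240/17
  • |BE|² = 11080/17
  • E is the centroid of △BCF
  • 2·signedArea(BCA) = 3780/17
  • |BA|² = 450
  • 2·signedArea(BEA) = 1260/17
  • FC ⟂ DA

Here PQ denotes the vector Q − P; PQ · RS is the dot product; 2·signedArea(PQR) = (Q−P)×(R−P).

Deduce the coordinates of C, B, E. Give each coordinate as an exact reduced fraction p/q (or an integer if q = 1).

B = (-18, 26)
C = (-30/17, -86/17)
E = (-44/17, 96/17)

1. C_x = -30/17  [D, A, C are collinear ∩ FC ⟂ DA]
2. C_y = -86/17  [D, A, C are collinear ∩ FC ⟂ DA]
   → C = (-30/17, -86/17)
3. B_x = -18  [line 234/17·x + 18/17·y + 3744/17 = 0 ∩ |BA|² = 450]
4. B_y = 26  [line 234/17·x + 18/17·y + 3744/17 = 0 ∩ |BA|² = 450]
   → B = (-18, 26)
5. E_x = -44/17  [2·signedArea(BEA) = 1260/17 ∩ E is the centroid of △BCF]
6. E_y = 96/17  [2·signedArea(BEA) = 1260/17 ∩ E is the centroid of △BCF]
   → E = (-44/17, 96/17)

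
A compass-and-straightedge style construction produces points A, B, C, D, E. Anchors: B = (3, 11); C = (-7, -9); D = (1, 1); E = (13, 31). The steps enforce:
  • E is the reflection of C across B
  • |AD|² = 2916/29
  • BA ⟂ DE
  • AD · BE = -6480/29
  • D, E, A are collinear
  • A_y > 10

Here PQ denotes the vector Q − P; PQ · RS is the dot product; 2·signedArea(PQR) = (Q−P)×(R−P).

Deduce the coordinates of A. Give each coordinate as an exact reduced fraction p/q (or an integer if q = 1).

1. A_x = 137/29  [D, E, A are collinear ∩ BA ⟂ DE]
2. A_y = 299/29  [D, E, A are collinear ∩ BA ⟂ DE]
   → A = (137/29, 299/29)

A = (137/29, 299/29)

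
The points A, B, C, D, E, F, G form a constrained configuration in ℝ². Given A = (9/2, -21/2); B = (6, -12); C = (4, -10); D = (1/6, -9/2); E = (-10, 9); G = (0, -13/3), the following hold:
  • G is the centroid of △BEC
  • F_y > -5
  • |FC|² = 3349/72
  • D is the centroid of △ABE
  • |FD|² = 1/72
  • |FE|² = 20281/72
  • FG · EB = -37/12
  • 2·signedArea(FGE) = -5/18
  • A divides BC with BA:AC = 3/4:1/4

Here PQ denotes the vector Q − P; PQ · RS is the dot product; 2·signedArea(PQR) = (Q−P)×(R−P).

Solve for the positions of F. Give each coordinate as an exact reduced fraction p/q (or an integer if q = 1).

1. F_x = 1/12  [2·signedArea(FGE) = -5/18 ∩ FG · EB = -37/12]
2. F_y = -53/12  [2·signedArea(FGE) = -5/18 ∩ FG · EB = -37/12]
   → F = (1/12, -53/12)

F = (1/12, -53/12)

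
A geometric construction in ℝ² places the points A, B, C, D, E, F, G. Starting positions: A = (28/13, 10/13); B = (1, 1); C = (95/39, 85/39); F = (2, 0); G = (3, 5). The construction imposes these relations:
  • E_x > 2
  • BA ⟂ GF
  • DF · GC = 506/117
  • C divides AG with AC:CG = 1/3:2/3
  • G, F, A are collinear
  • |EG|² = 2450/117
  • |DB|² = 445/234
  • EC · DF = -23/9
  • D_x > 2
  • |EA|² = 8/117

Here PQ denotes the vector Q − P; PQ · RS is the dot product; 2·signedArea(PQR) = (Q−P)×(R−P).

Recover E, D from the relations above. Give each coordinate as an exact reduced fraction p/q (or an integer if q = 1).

1. D_x = 179/78  [line 22/39·x + 110/39·y + -638/117 = 0 ∩ |DB|² = 445/234]
2. D_y = 115/78  [line 22/39·x + 110/39·y + -638/117 = 0 ∩ |DB|² = 445/234]
   → D = (179/78, 115/78)
3. E_x = 82/39  [line 23/78·x + 115/78·y + -161/117 = 0 ∩ |EG|² = 2450/117]
4. E_y = 20/39  [line 23/78·x + 115/78·y + -161/117 = 0 ∩ |EG|² = 2450/117]
   → E = (82/39, 20/39)

D = (179/78, 115/78)
E = (82/39, 20/39)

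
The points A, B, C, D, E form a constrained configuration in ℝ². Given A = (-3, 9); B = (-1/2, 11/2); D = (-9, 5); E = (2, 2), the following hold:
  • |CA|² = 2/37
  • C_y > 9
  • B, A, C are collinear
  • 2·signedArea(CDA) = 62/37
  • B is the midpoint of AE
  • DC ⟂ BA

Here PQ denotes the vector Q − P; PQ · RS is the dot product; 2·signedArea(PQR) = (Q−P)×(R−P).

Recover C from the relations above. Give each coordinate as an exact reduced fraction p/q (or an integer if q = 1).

1. C_x = -116/37  [B, A, C are collinear ∩ DC ⟂ BA]
2. C_y = 340/37  [B, A, C are collinear ∩ DC ⟂ BA]
   → C = (-116/37, 340/37)

C = (-116/37, 340/37)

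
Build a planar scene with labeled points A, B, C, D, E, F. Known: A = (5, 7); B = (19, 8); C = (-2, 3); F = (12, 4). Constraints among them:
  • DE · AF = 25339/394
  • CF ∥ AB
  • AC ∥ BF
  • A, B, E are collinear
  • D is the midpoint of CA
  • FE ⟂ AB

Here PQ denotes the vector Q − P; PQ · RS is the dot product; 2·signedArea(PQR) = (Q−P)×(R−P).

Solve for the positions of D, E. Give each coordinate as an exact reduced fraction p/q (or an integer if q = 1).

D = (3/2, 5)
E = (2315/197, 1474/197)

1. D_x = 3/2  [D is the midpoint of CA]
2. D_y = 5  [D is the midpoint of CA]
   → D = (3/2, 5)
3. E_x = 2315/197  [A, B, E are collinear ∩ FE ⟂ AB]
4. E_y = 1474/197  [A, B, E are collinear ∩ FE ⟂ AB]
   → E = (2315/197, 1474/197)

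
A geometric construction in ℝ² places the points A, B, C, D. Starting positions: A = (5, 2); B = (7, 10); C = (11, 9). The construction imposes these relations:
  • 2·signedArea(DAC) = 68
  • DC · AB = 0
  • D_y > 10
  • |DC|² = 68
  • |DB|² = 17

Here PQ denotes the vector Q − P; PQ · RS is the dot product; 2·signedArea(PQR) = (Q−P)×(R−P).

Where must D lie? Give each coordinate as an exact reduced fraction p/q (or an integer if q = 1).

1. D_x = 3  [DC · AB = 0 ∩ 2·signedArea(DAC) = 68]
2. D_y = 11  [DC · AB = 0 ∩ 2·signedArea(DAC) = 68]
   → D = (3, 11)

D = (3, 11)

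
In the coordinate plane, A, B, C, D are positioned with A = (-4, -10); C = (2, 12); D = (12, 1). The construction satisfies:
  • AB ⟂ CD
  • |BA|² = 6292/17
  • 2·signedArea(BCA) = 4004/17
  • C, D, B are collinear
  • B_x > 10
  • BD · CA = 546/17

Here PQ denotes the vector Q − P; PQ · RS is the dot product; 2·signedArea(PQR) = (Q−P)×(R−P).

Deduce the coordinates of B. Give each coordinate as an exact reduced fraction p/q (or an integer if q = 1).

1. B_x = 174/17  [C, D, B are collinear ∩ AB ⟂ CD]
2. B_y = 50/17  [C, D, B are collinear ∩ AB ⟂ CD]
   → B = (174/17, 50/17)

B = (174/17, 50/17)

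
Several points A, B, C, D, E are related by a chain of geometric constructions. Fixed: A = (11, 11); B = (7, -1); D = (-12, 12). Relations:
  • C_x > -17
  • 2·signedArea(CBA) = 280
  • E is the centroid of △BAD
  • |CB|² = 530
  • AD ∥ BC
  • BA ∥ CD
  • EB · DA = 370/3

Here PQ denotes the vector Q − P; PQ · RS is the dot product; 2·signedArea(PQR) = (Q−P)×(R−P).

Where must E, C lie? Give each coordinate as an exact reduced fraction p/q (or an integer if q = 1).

C = (-16, 0)
E = (2, 22/3)

1. E_x = 2  [E is the centroid of △BAD]
2. E_y = 22/3  [E is the centroid of △BAD]
   → E = (2, 22/3)
3. C_x = -16  [BA ∥ CD ∩ AD ∥ BC]
4. C_y = 0  [BA ∥ CD ∩ AD ∥ BC]
   → C = (-16, 0)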